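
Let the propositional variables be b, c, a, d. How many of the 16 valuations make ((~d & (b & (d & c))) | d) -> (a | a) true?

Initial set: {T (((~d & (b & (d & c))) | d) -> (a | a))}.
T (((~d & (b & (d & c))) | d) -> (a | a)): β-rule — branch into F ((~d & (b & (d & c))) | d)  //  T (a | a).
  branch 1 (add F ((~d & (b & (d & c))) | d)):
    F ((~d & (b & (d & c))) | d): α-rule — add F (~d & (b & (d & c))), F d.
    F (~d & (b & (d & c))): β-rule — branch into F ~d  //  F (b & (d & c)).
      branch 1.1 (add F ~d):
        × closes — contains both d and ~d.
      branch 1.2 (add F (b & (d & c))):
        F (b & (d & c)): β-rule — branch into F b  //  F (d & c).
          branch 1.2.1 (add F b):
            ○ open, literals {b=false, d=false}.
          branch 1.2.2 (add F (d & c)):
            F (d & c): β-rule — branch into F d  //  F c.
              branch 1.2.2.1 (add F d):
                ○ open, literals {d=false}.
              branch 1.2.2.2 (add F c):
                ○ open, literals {c=false, d=false}.
  branch 2 (add T (a | a)):
    T (a | a): β-rule — branch into T a  //  T a.
      branch 2.1 (add T a):
        ○ open, literals {a=true}.
      branch 2.2 (add T a):
        ○ open, literals {a=true}.
1 branch closed, 5 open.
Each open branch fixes some atoms; the unmentioned ones are free. Counting distinct full assignments: branch {b=false, d=false} (c, a) contributes 4 new; branch {d=false} (b, c, a) contributes 4 new; branch {c=false, d=false} (b, a) contributes 0 new; branch {a=true} (b, c, d) contributes 4 new; branch {a=true} (b, c, d) contributes 0 new. Total: 12.

12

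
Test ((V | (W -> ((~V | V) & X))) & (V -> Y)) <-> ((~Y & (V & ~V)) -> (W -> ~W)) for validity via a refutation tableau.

Not valid

Assume the negation and expand:
Initial set: {~(((V | (W -> ((~V | V) & X))) & (V -> Y)) <-> ((~Y & (V & ~V)) -> (W -> ~W)))}.
~(((V | (W -> ((~V | V) & X))) & (V -> Y)) <-> ((~Y & (V & ~V)) -> (W -> ~W))): β-rule — branch into ((V | (W -> ((~V | V) & X))) & (V -> Y)), ~((~Y & (V & ~V)) -> (W -> ~W))  //  ~((V | (W -> ((~V | V) & X))) & (V -> Y)), ((~Y & (V & ~V)) -> (W -> ~W)).
  branch 1 (add ((V | (W -> ((~V | V) & X))) & (V -> Y)), ~((~Y & (V & ~V)) -> (W -> ~W))):
    ((V | (W -> ((~V | V) & X))) & (V -> Y)): α-rule — add (V | (W -> ((~V | V) & X))), (V -> Y).
    ~((~Y & (V & ~V)) -> (W -> ~W)): α-rule — add (~Y & (V & ~V)), ~(W -> ~W).
    (~Y & (V & ~V)): α-rule — add ~Y, (V & ~V).
    ~(W -> ~W): α-rule — add W, ~~W.
    (V & ~V): α-rule — add V, ~V.
    × closes — contains both V and ~V.
  branch 2 (add ~((V | (W -> ((~V | V) & X))) & (V -> Y)), ((~Y & (V & ~V)) -> (W -> ~W))):
    ~((V | (W -> ((~V | V) & X))) & (V -> Y)): β-rule — branch into ~(V | (W -> ((~V | V) & X)))  //  ~(V -> Y).
      branch 2.1 (add ~(V | (W -> ((~V | V) & X)))):
        ~(V | (W -> ((~V | V) & X))): α-rule — add ~V, ~(W -> ((~V | V) & X)).
        ~(W -> ((~V | V) & X)): α-rule — add W, ~((~V | V) & X).
        ((~Y & (V & ~V)) -> (W -> ~W)): β-rule — branch into ~(~Y & (V & ~V))  //  (W -> ~W).
          branch 2.1.1 (add ~(~Y & (V & ~V))):
            ~((~V | V) & X): β-rule — branch into ~(~V | V)  //  ~X.
              branch 2.1.1.1 (add ~(~V | V)):
                ~(~V | V): α-rule — add ~~V, ~V.
                × closes — contains both V and ~V.
              branch 2.1.1.2 (add ~X):
                ~(~Y & (V & ~V)): β-rule — branch into ~~Y  //  ~(V & ~V).
                  branch 2.1.1.2.1 (add ~~Y):
                    ○ open, literals {V=0, W=1, X=0, Y=1}.
                  branch 2.1.1.2.2 (add ~(V & ~V)):
                    ~(V & ~V): β-rule — branch into ~V  //  ~~V.
                      branch 2.1.1.2.2.1 (add ~V):
                        ○ open, literals {V=0, W=1, X=0}.
                      branch 2.1.1.2.2.2 (add ~~V):
                        × closes — contains both V and ~V.
          branch 2.1.2 (add (W -> ~W)):
            ~((~V | V) & X): β-rule — branch into ~(~V | V)  //  ~X.
              branch 2.1.2.1 (add ~(~V | V)):
                ~(~V | V): α-rule — add ~~V, ~V.
                × closes — contains both V and ~V.
              branch 2.1.2.2 (add ~X):
                (W -> ~W): β-rule — branch into ~W  //  ~W.
                  branch 2.1.2.2.1 (add ~W):
                    × closes — contains both W and ~W.
                  branch 2.1.2.2.2 (add ~W):
                    × closes — contains both W and ~W.
      branch 2.2 (add ~(V -> Y)):
        ~(V -> Y): α-rule — add V, ~Y.
        ((~Y & (V & ~V)) -> (W -> ~W)): β-rule — branch into ~(~Y & (V & ~V))  //  (W -> ~W).
          branch 2.2.1 (add ~(~Y & (V & ~V))):
            ~(~Y & (V & ~V)): β-rule — branch into ~~Y  //  ~(V & ~V).
              branch 2.2.1.1 (add ~~Y):
                × closes — contains both Y and ~Y.
              branch 2.2.1.2 (add ~(V & ~V)):
                ~(V & ~V): β-rule — branch into ~V  //  ~~V.
                  branch 2.2.1.2.1 (add ~V):
                    × closes — contains both V and ~V.
                  branch 2.2.1.2.2 (add ~~V):
                    ○ open, literals {V=1, Y=0}.
          branch 2.2.2 (add (W -> ~W)):
            (W -> ~W): β-rule — branch into ~W  //  ~W.
              branch 2.2.2.1 (add ~W):
                ○ open, literals {V=1, W=0, Y=0}.
              branch 2.2.2.2 (add ~W):
                ○ open, literals {V=1, W=0, Y=0}.
8 branches closed, 5 open.
An open branch gives a countermodel: V=0, W=1, X=0, Y=1 (unmentioned atoms arbitrary); under it the original formula is false.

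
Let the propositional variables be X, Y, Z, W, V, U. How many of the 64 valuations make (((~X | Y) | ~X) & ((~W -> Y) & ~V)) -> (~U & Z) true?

49

Initial set: {((((~X | Y) | ~X) & ((~W -> Y) & ~V)) -> (~U & Z))}.
((((~X | Y) | ~X) & ((~W -> Y) & ~V)) -> (~U & Z)): β-rule — branch into ~(((~X | Y) | ~X) & ((~W -> Y) & ~V))  //  (~U & Z).
  branch 1 (add ~(((~X | Y) | ~X) & ((~W -> Y) & ~V))):
    ~(((~X | Y) | ~X) & ((~W -> Y) & ~V)): β-rule — branch into ~((~X | Y) | ~X)  //  ~((~W -> Y) & ~V).
      branch 1.1 (add ~((~X | Y) | ~X)):
        ~((~X | Y) | ~X): α-rule — add ~(~X | Y), ~~X.
        ~(~X | Y): α-rule — add ~~X, ~Y.
        ○ open, literals {X=1, Y=0}.
      branch 1.2 (add ~((~W -> Y) & ~V)):
        ~((~W -> Y) & ~V): β-rule — branch into ~(~W -> Y)  //  ~~V.
          branch 1.2.1 (add ~(~W -> Y)):
            ~(~W -> Y): α-rule — add ~W, ~Y.
            ○ open, literals {W=0, Y=0}.
          branch 1.2.2 (add ~~V):
            ○ open, literals {V=1}.
  branch 2 (add (~U & Z)):
    (~U & Z): α-rule — add ~U, Z.
    ○ open, literals {U=0, Z=1}.
0 branches closed, 4 open.
Each open branch fixes some atoms; the unmentioned ones are free. Counting distinct full assignments: branch {X=1, Y=0} (Z, W, V, U) contributes 16 new; branch {W=0, Y=0} (X, Z, V, U) contributes 8 new; branch {V=1} (X, Y, Z, W, U) contributes 20 new; branch {U=0, Z=1} (X, Y, W, V) contributes 5 new. Total: 49.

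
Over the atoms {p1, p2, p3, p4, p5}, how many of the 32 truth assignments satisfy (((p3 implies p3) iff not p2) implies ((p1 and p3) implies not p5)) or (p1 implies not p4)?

31

Initial set: {((((p3 implies p3) iff not p2) implies ((p1 and p3) implies not p5)) or (p1 implies not p4))}.
((((p3 implies p3) iff not p2) implies ((p1 and p3) implies not p5)) or (p1 implies not p4)): β-rule — branch into (((p3 implies p3) iff not p2) implies ((p1 and p3) implies not p5))  //  (p1 implies not p4).
  branch 1 (add (((p3 implies p3) iff not p2) implies ((p1 and p3) implies not p5))):
    (((p3 implies p3) iff not p2) implies ((p1 and p3) implies not p5)): β-rule — branch into not ((p3 implies p3) iff not p2)  //  ((p1 and p3) implies not p5).
      branch 1.1 (add not ((p3 implies p3) iff not p2)):
        not ((p3 implies p3) iff not p2): β-rule — branch into (p3 implies p3), not not p2  //  not (p3 implies p3), not p2.
          branch 1.1.1 (add (p3 implies p3), not not p2):
            (p3 implies p3): β-rule — branch into not p3  //  p3.
              branch 1.1.1.1 (add not p3):
                ○ open, literals {p2=1, p3=0}.
              branch 1.1.1.2 (add p3):
                ○ open, literals {p2=1, p3=1}.
          branch 1.1.2 (add not (p3 implies p3), not p2):
            not (p3 implies p3): α-rule — add p3, not p3.
            × closes — contains both p3 and not p3.
      branch 1.2 (add ((p1 and p3) implies not p5)):
        ((p1 and p3) implies not p5): β-rule — branch into not (p1 and p3)  //  not p5.
          branch 1.2.1 (add not (p1 and p3)):
            not (p1 and p3): β-rule — branch into not p1  //  not p3.
              branch 1.2.1.1 (add not p1):
                ○ open, literals {p1=0}.
              branch 1.2.1.2 (add not p3):
                ○ open, literals {p3=0}.
          branch 1.2.2 (add not p5):
            ○ open, literals {p5=0}.
  branch 2 (add (p1 implies not p4)):
    (p1 implies not p4): β-rule — branch into not p1  //  not p4.
      branch 2.1 (add not p1):
        ○ open, literals {p1=0}.
      branch 2.2 (add not p4):
        ○ open, literals {p4=0}.
1 branch closed, 7 open.
Each open branch fixes some atoms; the unmentioned ones are free. Counting distinct full assignments: branch {p2=1, p3=0} (p1, p4, p5) contributes 8 new; branch {p2=1, p3=1} (p1, p4, p5) contributes 8 new; branch {p1=0} (p2, p3, p4, p5) contributes 8 new; branch {p3=0} (p1, p2, p4, p5) contributes 4 new; branch {p5=0} (p1, p2, p3, p4) contributes 2 new; branch {p1=0} (p2, p3, p4, p5) contributes 0 new; branch {p4=0} (p1, p2, p3, p5) contributes 1 new. Total: 31.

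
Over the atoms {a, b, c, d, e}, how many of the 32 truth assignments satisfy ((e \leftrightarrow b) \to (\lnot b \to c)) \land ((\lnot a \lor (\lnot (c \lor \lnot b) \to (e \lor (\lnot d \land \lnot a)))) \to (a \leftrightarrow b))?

Initial set: {(((e \leftrightarrow b) \to (\lnot b \to c)) \land ((\lnot a \lor (\lnot (c \lor \lnot b) \to (e \lor (\lnot d \land \lnot a)))) \to (a \leftrightarrow b)))}.
(((e \leftrightarrow b) \to (\lnot b \to c)) \land ((\lnot a \lor (\lnot (c \lor \lnot b) \to (e \lor (\lnot d \land \lnot a)))) \to (a \leftrightarrow b))): α-rule — add ((e \leftrightarrow b) \to (\lnot b \to c)), ((\lnot a \lor (\lnot (c \lor \lnot b) \to (e \lor (\lnot d \land \lnot a)))) \to (a \leftrightarrow b)).
((e \leftrightarrow b) \to (\lnot b \to c)): β-rule — branch into \lnot (e \leftrightarrow b)  //  (\lnot b \to c).
  branch 1 (add \lnot (e \leftrightarrow b)):
    ((\lnot a \lor (\lnot (c \lor \lnot b) \to (e \lor (\lnot d \land \lnot a)))) \to (a \leftrightarrow b)): β-rule — branch into \lnot (\lnot a \lor (\lnot (c \lor \lnot b) \to (e \lor (\lnot d \land \lnot a))))  //  (a \leftrightarrow b).
      branch 1.1 (add \lnot (\lnot a \lor (\lnot (c \lor \lnot b) \to (e \lor (\lnot d \land \lnot a))))):
        \lnot (\lnot a \lor (\lnot (c \lor \lnot b) \to (e \lor (\lnot d \land \lnot a)))): α-rule — add \lnot \lnot a, \lnot (\lnot (c \lor \lnot b) \to (e \lor (\lnot d \land \lnot a))).
        \lnot (\lnot (c \lor \lnot b) \to (e \lor (\lnot d \land \lnot a))): α-rule — add \lnot (c \lor \lnot b), \lnot (e \lor (\lnot d \land \lnot a)).
        \lnot (c \lor \lnot b): α-rule — add \lnot c, \lnot \lnot b.
        \lnot (e \lor (\lnot d \land \lnot a)): α-rule — add \lnot e, \lnot (\lnot d \land \lnot a).
        \lnot (e \leftrightarrow b): β-rule — branch into e, \lnot b  //  \lnot e, b.
          branch 1.1.1 (add e, \lnot b):
            × closes — contains both e and \lnot e.
          branch 1.1.2 (add \lnot e, b):
            \lnot (\lnot d \land \lnot a): β-rule — branch into \lnot \lnot d  //  \lnot \lnot a.
              branch 1.1.2.1 (add \lnot \lnot d):
                ○ open, literals {a=1, b=1, c=0, d=1, e=0}.
              branch 1.1.2.2 (add \lnot \lnot a):
                ○ open, literals {a=1, b=1, c=0, e=0}.
      branch 1.2 (add (a \leftrightarrow b)):
        \lnot (e \leftrightarrow b): β-rule — branch into e, \lnot b  //  \lnot e, b.
          branch 1.2.1 (add e, \lnot b):
            (a \leftrightarrow b): β-rule — branch into a, b  //  \lnot a, \lnot b.
              branch 1.2.1.1 (add a, b):
                × closes — contains both b and \lnot b.
              branch 1.2.1.2 (add \lnot a, \lnot b):
                ○ open, literals {a=0, b=0, e=1}.
          branch 1.2.2 (add \lnot e, b):
            (a \leftrightarrow b): β-rule — branch into a, b  //  \lnot a, \lnot b.
              branch 1.2.2.1 (add a, b):
                ○ open, literals {a=1, b=1, e=0}.
              branch 1.2.2.2 (add \lnot a, \lnot b):
                × closes — contains both b and \lnot b.
  branch 2 (add (\lnot b \to c)):
    ((\lnot a \lor (\lnot (c \lor \lnot b) \to (e \lor (\lnot d \land \lnot a)))) \to (a \leftrightarrow b)): β-rule — branch into \lnot (\lnot a \lor (\lnot (c \lor \lnot b) \to (e \lor (\lnot d \land \lnot a))))  //  (a \leftrightarrow b).
      branch 2.1 (add \lnot (\lnot a \lor (\lnot (c \lor \lnot b) \to (e \lor (\lnot d \land \lnot a))))):
        \lnot (\lnot a \lor (\lnot (c \lor \lnot b) \to (e \lor (\lnot d \land \lnot a)))): α-rule — add \lnot \lnot a, \lnot (\lnot (c \lor \lnot b) \to (e \lor (\lnot d \land \lnot a))).
        \lnot (\lnot (c \lor \lnot b) \to (e \lor (\lnot d \land \lnot a))): α-rule — add \lnot (c \lor \lnot b), \lnot (e \lor (\lnot d \land \lnot a)).
        \lnot (c \lor \lnot b): α-rule — add \lnot c, \lnot \lnot b.
        \lnot (e \lor (\lnot d \land \lnot a)): α-rule — add \lnot e, \lnot (\lnot d \land \lnot a).
        (\lnot b \to c): β-rule — branch into \lnot \lnot b  //  c.
          branch 2.1.1 (add \lnot \lnot b):
            \lnot (\lnot d \land \lnot a): β-rule — branch into \lnot \lnot d  //  \lnot \lnot a.
              branch 2.1.1.1 (add \lnot \lnot d):
                ○ open, literals {a=1, b=1, c=0, d=1, e=0}.
              branch 2.1.1.2 (add \lnot \lnot a):
                ○ open, literals {a=1, b=1, c=0, e=0}.
          branch 2.1.2 (add c):
            × closes — contains both c and \lnot c.
      branch 2.2 (add (a \leftrightarrow b)):
        (\lnot b \to c): β-rule — branch into \lnot \lnot b  //  c.
          branch 2.2.1 (add \lnot \lnot b):
            (a \leftrightarrow b): β-rule — branch into a, b  //  \lnot a, \lnot b.
              branch 2.2.1.1 (add a, b):
                ○ open, literals {a=1, b=1}.
              branch 2.2.1.2 (add \lnot a, \lnot b):
                × closes — contains both b and \lnot b.
          branch 2.2.2 (add c):
            (a \leftrightarrow b): β-rule — branch into a, b  //  \lnot a, \lnot b.
              branch 2.2.2.1 (add a, b):
                ○ open, literals {a=1, b=1, c=1}.
              branch 2.2.2.2 (add \lnot a, \lnot b):
                ○ open, literals {a=0, b=0, c=1}.
5 branches closed, 9 open.
Each open branch fixes some atoms; the unmentioned ones are free. Counting distinct full assignments: branch {a=1, b=1, c=0, d=1, e=0} (none free) contributes 1 new; branch {a=1, b=1, c=0, e=0} (d) contributes 1 new; branch {a=0, b=0, e=1} (c, d) contributes 4 new; branch {a=1, b=1, e=0} (c, d) contributes 2 new; branch {a=1, b=1, c=0, d=1, e=0} (none free) contributes 0 new; branch {a=1, b=1, c=0, e=0} (d) contributes 0 new; branch {a=1, b=1} (c, d, e) contributes 4 new; branch {a=1, b=1, c=1} (d, e) contributes 0 new; branch {a=0, b=0, c=1} (d, e) contributes 2 new. Total: 14.

14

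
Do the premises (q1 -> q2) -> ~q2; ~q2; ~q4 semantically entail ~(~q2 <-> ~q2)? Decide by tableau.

No

Initial set: {((q1 -> q2) -> ~q2); ~q2; ~q4; ~~(~q2 <-> ~q2)}.
((q1 -> q2) -> ~q2): β-rule — branch into ~(q1 -> q2)  //  ~q2.
  branch 1 (add ~(q1 -> q2)):
    ~(q1 -> q2): α-rule — add q1, ~q2.
    ~~(~q2 <-> ~q2): β-rule — branch into ~q2, ~q2  //  ~~q2, ~~q2.
      branch 1.1 (add ~q2, ~q2):
        ○ open, literals {q1=T, q2=F, q4=F}.
      branch 1.2 (add ~~q2, ~~q2):
        × closes — contains both q2 and ~q2.
  branch 2 (add ~q2):
    ~~(~q2 <-> ~q2): β-rule — branch into ~q2, ~q2  //  ~~q2, ~~q2.
      branch 2.1 (add ~q2, ~q2):
        ○ open, literals {q2=F, q4=F}.
      branch 2.2 (add ~~q2, ~~q2):
        × closes — contains both q2 and ~q2.
2 branches closed, 2 open.
An open branch gives a countermodel: q1=T, q2=F, q4=F (unmentioned atoms arbitrary); the premises hold there but the conclusion fails.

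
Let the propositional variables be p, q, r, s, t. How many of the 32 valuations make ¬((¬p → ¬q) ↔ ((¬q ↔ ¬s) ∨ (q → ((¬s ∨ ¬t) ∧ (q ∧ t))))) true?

Initial set: {¬((¬p → ¬q) ↔ ((¬q ↔ ¬s) ∨ (q → ((¬s ∨ ¬t) ∧ (q ∧ t)))))}.
¬((¬p → ¬q) ↔ ((¬q ↔ ¬s) ∨ (q → ((¬s ∨ ¬t) ∧ (q ∧ t))))): β-rule — branch into (¬p → ¬q), ¬((¬q ↔ ¬s) ∨ (q → ((¬s ∨ ¬t) ∧ (q ∧ t))))  //  ¬(¬p → ¬q), ((¬q ↔ ¬s) ∨ (q → ((¬s ∨ ¬t) ∧ (q ∧ t)))).
  branch 1 (add (¬p → ¬q), ¬((¬q ↔ ¬s) ∨ (q → ((¬s ∨ ¬t) ∧ (q ∧ t))))):
    ¬((¬q ↔ ¬s) ∨ (q → ((¬s ∨ ¬t) ∧ (q ∧ t)))): α-rule — add ¬(¬q ↔ ¬s), ¬(q → ((¬s ∨ ¬t) ∧ (q ∧ t))).
    ¬(q → ((¬s ∨ ¬t) ∧ (q ∧ t))): α-rule — add q, ¬((¬s ∨ ¬t) ∧ (q ∧ t)).
    (¬p → ¬q): β-rule — branch into ¬¬p  //  ¬q.
      branch 1.1 (add ¬¬p):
        ¬(¬q ↔ ¬s): β-rule — branch into ¬q, ¬¬s  //  ¬¬q, ¬s.
          branch 1.1.1 (add ¬q, ¬¬s):
            × closes — contains both q and ¬q.
          branch 1.1.2 (add ¬¬q, ¬s):
            ¬((¬s ∨ ¬t) ∧ (q ∧ t)): β-rule — branch into ¬(¬s ∨ ¬t)  //  ¬(q ∧ t).
              branch 1.1.2.1 (add ¬(¬s ∨ ¬t)):
                ¬(¬s ∨ ¬t): α-rule — add ¬¬s, ¬¬t.
                × closes — contains both s and ¬s.
              branch 1.1.2.2 (add ¬(q ∧ t)):
                ¬(q ∧ t): β-rule — branch into ¬q  //  ¬t.
                  branch 1.1.2.2.1 (add ¬q):
                    × closes — contains both q and ¬q.
                  branch 1.1.2.2.2 (add ¬t):
                    ○ open, literals {p=T, q=T, s=F, t=F}.
      branch 1.2 (add ¬q):
        × closes — contains both q and ¬q.
  branch 2 (add ¬(¬p → ¬q), ((¬q ↔ ¬s) ∨ (q → ((¬s ∨ ¬t) ∧ (q ∧ t))))):
    ¬(¬p → ¬q): α-rule — add ¬p, ¬¬q.
    ((¬q ↔ ¬s) ∨ (q → ((¬s ∨ ¬t) ∧ (q ∧ t)))): β-rule — branch into (¬q ↔ ¬s)  //  (q → ((¬s ∨ ¬t) ∧ (q ∧ t))).
      branch 2.1 (add (¬q ↔ ¬s)):
        (¬q ↔ ¬s): β-rule — branch into ¬q, ¬s  //  ¬¬q, ¬¬s.
          branch 2.1.1 (add ¬q, ¬s):
            × closes — contains both q and ¬q.
          branch 2.1.2 (add ¬¬q, ¬¬s):
            ○ open, literals {p=F, q=T, s=T}.
      branch 2.2 (add (q → ((¬s ∨ ¬t) ∧ (q ∧ t)))):
        (q → ((¬s ∨ ¬t) ∧ (q ∧ t))): β-rule — branch into ¬q  //  ((¬s ∨ ¬t) ∧ (q ∧ t)).
          branch 2.2.1 (add ¬q):
            × closes — contains both q and ¬q.
          branch 2.2.2 (add ((¬s ∨ ¬t) ∧ (q ∧ t))):
            ((¬s ∨ ¬t) ∧ (q ∧ t)): α-rule — add (¬s ∨ ¬t), (q ∧ t).
            (q ∧ t): α-rule — add q, t.
            (¬s ∨ ¬t): β-rule — branch into ¬s  //  ¬t.
              branch 2.2.2.1 (add ¬s):
                ○ open, literals {p=F, q=T, s=F, t=T}.
              branch 2.2.2.2 (add ¬t):
                × closes — contains both t and ¬t.
7 branches closed, 3 open.
Each open branch fixes some atoms; the unmentioned ones are free. Counting distinct full assignments: branch {p=T, q=T, s=F, t=F} (r) contributes 2 new; branch {p=F, q=T, s=T} (r, t) contributes 4 new; branch {p=F, q=T, s=F, t=T} (r) contributes 2 new. Total: 8.

8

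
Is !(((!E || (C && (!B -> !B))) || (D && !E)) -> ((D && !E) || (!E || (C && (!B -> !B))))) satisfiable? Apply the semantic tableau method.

Initial set: {T !(((!E || (C && (!B -> !B))) || (D && !E)) -> ((D && !E) || (!E || (C && (!B -> !B)))))}.
T !(((!E || (C && (!B -> !B))) || (D && !E)) -> ((D && !E) || (!E || (C && (!B -> !B))))): α-rule — add T ((!E || (C && (!B -> !B))) || (D && !E)), F ((D && !E) || (!E || (C && (!B -> !B)))).
F ((D && !E) || (!E || (C && (!B -> !B)))): α-rule — add F (D && !E), F (!E || (C && (!B -> !B))).
F (!E || (C && (!B -> !B))): α-rule — add F !E, F (C && (!B -> !B)).
T ((!E || (C && (!B -> !B))) || (D && !E)): β-rule — branch into T (!E || (C && (!B -> !B)))  //  T (D && !E).
  branch 1 (add T (!E || (C && (!B -> !B)))):
    F (D && !E): β-rule — branch into F D  //  F !E.
      branch 1.1 (add F D):
        F (C && (!B -> !B)): β-rule — branch into F C  //  F (!B -> !B).
          branch 1.1.1 (add F C):
            T (!E || (C && (!B -> !B))): β-rule — branch into T !E  //  T (C && (!B -> !B)).
              branch 1.1.1.1 (add T !E):
                × closes — contains both E and !E.
              branch 1.1.1.2 (add T (C && (!B -> !B))):
                T (C && (!B -> !B)): α-rule — add T C, T (!B -> !B).
                × closes — contains both C and !C.
          branch 1.1.2 (add F (!B -> !B)):
            F (!B -> !B): α-rule — add T !B, F !B.
            × closes — contains both B and !B.
      branch 1.2 (add F !E):
        F (C && (!B -> !B)): β-rule — branch into F C  //  F (!B -> !B).
          branch 1.2.1 (add F C):
            T (!E || (C && (!B -> !B))): β-rule — branch into T !E  //  T (C && (!B -> !B)).
              branch 1.2.1.1 (add T !E):
                × closes — contains both E and !E.
              branch 1.2.1.2 (add T (C && (!B -> !B))):
                T (C && (!B -> !B)): α-rule — add T C, T (!B -> !B).
                × closes — contains both C and !C.
          branch 1.2.2 (add F (!B -> !B)):
            F (!B -> !B): α-rule — add T !B, F !B.
            × closes — contains both B and !B.
  branch 2 (add T (D && !E)):
    T (D && !E): α-rule — add T D, T !E.
    × closes — contains both E and !E.
All 7 branches close.
Every branch closed; the formula is unsatisfiable.

Unsatisfiable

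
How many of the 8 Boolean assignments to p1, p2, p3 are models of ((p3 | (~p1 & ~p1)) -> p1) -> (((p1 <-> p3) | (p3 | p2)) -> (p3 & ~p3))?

Initial set: {T (((p3 | (~p1 & ~p1)) -> p1) -> (((p1 <-> p3) | (p3 | p2)) -> (p3 & ~p3)))}.
T (((p3 | (~p1 & ~p1)) -> p1) -> (((p1 <-> p3) | (p3 | p2)) -> (p3 & ~p3))): β-rule — branch into F ((p3 | (~p1 & ~p1)) -> p1)  //  T (((p1 <-> p3) | (p3 | p2)) -> (p3 & ~p3)).
  branch 1 (add F ((p3 | (~p1 & ~p1)) -> p1)):
    F ((p3 | (~p1 & ~p1)) -> p1): α-rule — add T (p3 | (~p1 & ~p1)), F p1.
    T (p3 | (~p1 & ~p1)): β-rule — branch into T p3  //  T (~p1 & ~p1).
      branch 1.1 (add T p3):
        ○ open, literals {p1=F, p3=T}.
      branch 1.2 (add T (~p1 & ~p1)):
        T (~p1 & ~p1): α-rule — add T ~p1, T ~p1.
        ○ open, literals {p1=F}.
  branch 2 (add T (((p1 <-> p3) | (p3 | p2)) -> (p3 & ~p3))):
    T (((p1 <-> p3) | (p3 | p2)) -> (p3 & ~p3)): β-rule — branch into F ((p1 <-> p3) | (p3 | p2))  //  T (p3 & ~p3).
      branch 2.1 (add F ((p1 <-> p3) | (p3 | p2))):
        F ((p1 <-> p3) | (p3 | p2)): α-rule — add F (p1 <-> p3), F (p3 | p2).
        F (p3 | p2): α-rule — add F p3, F p2.
        F (p1 <-> p3): β-rule — branch into T p1, F p3  //  F p1, T p3.
          branch 2.1.1 (add T p1, F p3):
            ○ open, literals {p1=T, p2=F, p3=F}.
          branch 2.1.2 (add F p1, T p3):
            × closes — contains both p3 and ~p3.
      branch 2.2 (add T (p3 & ~p3)):
        T (p3 & ~p3): α-rule — add T p3, T ~p3.
        × closes — contains both p3 and ~p3.
2 branches closed, 3 open.
Each open branch fixes some atoms; the unmentioned ones are free. Counting distinct full assignments: branch {p1=F, p3=T} (p2) contributes 2 new; branch {p1=F} (p2, p3) contributes 2 new; branch {p1=T, p2=F, p3=F} (none free) contributes 1 new. Total: 5.

5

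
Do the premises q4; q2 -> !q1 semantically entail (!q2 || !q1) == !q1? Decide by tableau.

No

Initial set: {q4; (q2 -> !q1); !((!q2 || !q1) == !q1)}.
(q2 -> !q1): β-rule — branch into !q2  //  !q1.
  branch 1 (add !q2):
    !((!q2 || !q1) == !q1): β-rule — branch into (!q2 || !q1), !!q1  //  !(!q2 || !q1), !q1.
      branch 1.1 (add (!q2 || !q1), !!q1):
        (!q2 || !q1): β-rule — branch into !q2  //  !q1.
          branch 1.1.1 (add !q2):
            ○ open, literals {q1=T, q2=F, q4=T}.
          branch 1.1.2 (add !q1):
            × closes — contains both q1 and !q1.
      branch 1.2 (add !(!q2 || !q1), !q1):
        !(!q2 || !q1): α-rule — add !!q2, !!q1.
        × closes — contains both q2 and !q2.
  branch 2 (add !q1):
    !((!q2 || !q1) == !q1): β-rule — branch into (!q2 || !q1), !!q1  //  !(!q2 || !q1), !q1.
      branch 2.1 (add (!q2 || !q1), !!q1):
        × closes — contains both q1 and !q1.
      branch 2.2 (add !(!q2 || !q1), !q1):
        !(!q2 || !q1): α-rule — add !!q2, !!q1.
        × closes — contains both q1 and !q1.
4 branches closed, 1 open.
An open branch gives a countermodel: q1=T, q2=F, q4=T (unmentioned atoms arbitrary); the premises hold there but the conclusion fails.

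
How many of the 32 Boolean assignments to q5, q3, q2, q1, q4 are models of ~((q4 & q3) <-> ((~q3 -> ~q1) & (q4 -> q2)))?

18

Initial set: {~((q4 & q3) <-> ((~q3 -> ~q1) & (q4 -> q2)))}.
~((q4 & q3) <-> ((~q3 -> ~q1) & (q4 -> q2))): β-rule — branch into (q4 & q3), ~((~q3 -> ~q1) & (q4 -> q2))  //  ~(q4 & q3), ((~q3 -> ~q1) & (q4 -> q2)).
  branch 1 (add (q4 & q3), ~((~q3 -> ~q1) & (q4 -> q2))):
    (q4 & q3): α-rule — add q4, q3.
    ~((~q3 -> ~q1) & (q4 -> q2)): β-rule — branch into ~(~q3 -> ~q1)  //  ~(q4 -> q2).
      branch 1.1 (add ~(~q3 -> ~q1)):
        ~(~q3 -> ~q1): α-rule — add ~q3, ~~q1.
        × closes — contains both q3 and ~q3.
      branch 1.2 (add ~(q4 -> q2)):
        ~(q4 -> q2): α-rule — add q4, ~q2.
        ○ open, literals {q2=false, q3=true, q4=true}.
  branch 2 (add ~(q4 & q3), ((~q3 -> ~q1) & (q4 -> q2))):
    ((~q3 -> ~q1) & (q4 -> q2)): α-rule — add (~q3 -> ~q1), (q4 -> q2).
    ~(q4 & q3): β-rule — branch into ~q4  //  ~q3.
      branch 2.1 (add ~q4):
        (~q3 -> ~q1): β-rule — branch into ~~q3  //  ~q1.
          branch 2.1.1 (add ~~q3):
            (q4 -> q2): β-rule — branch into ~q4  //  q2.
              branch 2.1.1.1 (add ~q4):
                ○ open, literals {q3=true, q4=false}.
              branch 2.1.1.2 (add q2):
                ○ open, literals {q2=true, q3=true, q4=false}.
          branch 2.1.2 (add ~q1):
            (q4 -> q2): β-rule — branch into ~q4  //  q2.
              branch 2.1.2.1 (add ~q4):
                ○ open, literals {q1=false, q4=false}.
              branch 2.1.2.2 (add q2):
                ○ open, literals {q1=false, q2=true, q4=false}.
      branch 2.2 (add ~q3):
        (~q3 -> ~q1): β-rule — branch into ~~q3  //  ~q1.
          branch 2.2.1 (add ~~q3):
            × closes — contains both q3 and ~q3.
          branch 2.2.2 (add ~q1):
            (q4 -> q2): β-rule — branch into ~q4  //  q2.
              branch 2.2.2.1 (add ~q4):
                ○ open, literals {q1=false, q3=false, q4=false}.
              branch 2.2.2.2 (add q2):
                ○ open, literals {q1=false, q2=true, q3=false}.
2 branches closed, 7 open.
Each open branch fixes some atoms; the unmentioned ones are free. Counting distinct full assignments: branch {q2=false, q3=true, q4=true} (q5, q1) contributes 4 new; branch {q3=true, q4=false} (q5, q2, q1) contributes 8 new; branch {q2=true, q3=true, q4=false} (q5, q1) contributes 0 new; branch {q1=false, q4=false} (q5, q3, q2) contributes 4 new; branch {q1=false, q2=true, q4=false} (q5, q3) contributes 0 new; branch {q1=false, q3=false, q4=false} (q5, q2) contributes 0 new; branch {q1=false, q2=true, q3=false} (q5, q4) contributes 2 new. Total: 18.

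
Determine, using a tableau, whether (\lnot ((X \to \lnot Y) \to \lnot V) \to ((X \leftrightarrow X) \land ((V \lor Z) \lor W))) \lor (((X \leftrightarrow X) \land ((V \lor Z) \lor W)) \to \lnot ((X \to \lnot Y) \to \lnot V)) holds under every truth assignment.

Valid

Assume the negation and expand:
Initial set: {\lnot ((\lnot ((X \to \lnot Y) \to \lnot V) \to ((X \leftrightarrow X) \land ((V \lor Z) \lor W))) \lor (((X \leftrightarrow X) \land ((V \lor Z) \lor W)) \to \lnot ((X \to \lnot Y) \to \lnot V)))}.
\lnot ((\lnot ((X \to \lnot Y) \to \lnot V) \to ((X \leftrightarrow X) \land ((V \lor Z) \lor W))) \lor (((X \leftrightarrow X) \land ((V \lor Z) \lor W)) \to \lnot ((X \to \lnot Y) \to \lnot V))): α-rule — add \lnot (\lnot ((X \to \lnot Y) \to \lnot V) \to ((X \leftrightarrow X) \land ((V \lor Z) \lor W))), \lnot (((X \leftrightarrow X) \land ((V \lor Z) \lor W)) \to \lnot ((X \to \lnot Y) \to \lnot V)).
\lnot (\lnot ((X \to \lnot Y) \to \lnot V) \to ((X \leftrightarrow X) \land ((V \lor Z) \lor W))): α-rule — add \lnot ((X \to \lnot Y) \to \lnot V), \lnot ((X \leftrightarrow X) \land ((V \lor Z) \lor W)).
\lnot (((X \leftrightarrow X) \land ((V \lor Z) \lor W)) \to \lnot ((X \to \lnot Y) \to \lnot V)): α-rule — add ((X \leftrightarrow X) \land ((V \lor Z) \lor W)), \lnot \lnot ((X \to \lnot Y) \to \lnot V).
\lnot ((X \to \lnot Y) \to \lnot V): α-rule — add (X \to \lnot Y), \lnot \lnot V.
((X \leftrightarrow X) \land ((V \lor Z) \lor W)): α-rule — add (X \leftrightarrow X), ((V \lor Z) \lor W).
\lnot ((X \leftrightarrow X) \land ((V \lor Z) \lor W)): β-rule — branch into \lnot (X \leftrightarrow X)  //  \lnot ((V \lor Z) \lor W).
  branch 1 (add \lnot (X \leftrightarrow X)):
    \lnot \lnot ((X \to \lnot Y) \to \lnot V): β-rule — branch into \lnot (X \to \lnot Y)  //  \lnot V.
      branch 1.1 (add \lnot (X \to \lnot Y)):
        \lnot (X \to \lnot Y): α-rule — add X, \lnot \lnot Y.
        (X \to \lnot Y): β-rule — branch into \lnot X  //  \lnot Y.
          branch 1.1.1 (add \lnot X):
            × closes — contains both X and \lnot X.
          branch 1.1.2 (add \lnot Y):
            × closes — contains both Y and \lnot Y.
      branch 1.2 (add \lnot V):
        × closes — contains both V and \lnot V.
  branch 2 (add \lnot ((V \lor Z) \lor W)):
    \lnot ((V \lor Z) \lor W): α-rule — add \lnot (V \lor Z), \lnot W.
    \lnot (V \lor Z): α-rule — add \lnot V, \lnot Z.
    × closes — contains both V and \lnot V.
All 4 branches close.
Every branch closed, so the negation is unsatisfiable and the formula is valid.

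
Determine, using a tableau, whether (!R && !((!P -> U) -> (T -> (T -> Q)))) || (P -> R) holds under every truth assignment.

Assume the negation and expand:
Initial set: {!((!R && !((!P -> U) -> (T -> (T -> Q)))) || (P -> R))}.
!((!R && !((!P -> U) -> (T -> (T -> Q)))) || (P -> R)): α-rule — add !(!R && !((!P -> U) -> (T -> (T -> Q)))), !(P -> R).
!(P -> R): α-rule — add P, !R.
!(!R && !((!P -> U) -> (T -> (T -> Q)))): β-rule — branch into !!R  //  !!((!P -> U) -> (T -> (T -> Q))).
  branch 1 (add !!R):
    × closes — contains both R and !R.
  branch 2 (add !!((!P -> U) -> (T -> (T -> Q)))):
    !!((!P -> U) -> (T -> (T -> Q))): β-rule — branch into !(!P -> U)  //  (T -> (T -> Q)).
      branch 2.1 (add !(!P -> U)):
        !(!P -> U): α-rule — add !P, !U.
        × closes — contains both P and !P.
      branch 2.2 (add (T -> (T -> Q))):
        (T -> (T -> Q)): β-rule — branch into !T  //  (T -> Q).
          branch 2.2.1 (add !T):
            ○ open, literals {P=T, R=F, T=F}.
          branch 2.2.2 (add (T -> Q)):
            (T -> Q): β-rule — branch into !T  //  Q.
              branch 2.2.2.1 (add !T):
                ○ open, literals {P=T, R=F, T=F}.
              branch 2.2.2.2 (add Q):
                ○ open, literals {P=T, Q=T, R=F}.
2 branches closed, 3 open.
An open branch gives a countermodel: P=T, R=F, T=F (unmentioned atoms arbitrary); under it the original formula is false.

Not valid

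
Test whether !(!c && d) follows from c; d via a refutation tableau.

Initial set: {c; d; !!(!c && d)}.
!!(!c && d): α-rule — add !c, d.
× closes — contains both c and !c.
All 1 branch closes.
Every branch closed, so the premises entail the conclusion.

Yes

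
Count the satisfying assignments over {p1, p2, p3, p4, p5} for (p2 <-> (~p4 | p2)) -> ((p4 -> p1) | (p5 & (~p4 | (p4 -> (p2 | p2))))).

Initial set: {T ((p2 <-> (~p4 | p2)) -> ((p4 -> p1) | (p5 & (~p4 | (p4 -> (p2 | p2))))))}.
T ((p2 <-> (~p4 | p2)) -> ((p4 -> p1) | (p5 & (~p4 | (p4 -> (p2 | p2)))))): β-rule — branch into F (p2 <-> (~p4 | p2))  //  T ((p4 -> p1) | (p5 & (~p4 | (p4 -> (p2 | p2))))).
  branch 1 (add F (p2 <-> (~p4 | p2))):
    F (p2 <-> (~p4 | p2)): β-rule — branch into T p2, F (~p4 | p2)  //  F p2, T (~p4 | p2).
      branch 1.1 (add T p2, F (~p4 | p2)):
        F (~p4 | p2): α-rule — add F ~p4, F p2.
        × closes — contains both p2 and ~p2.
      branch 1.2 (add F p2, T (~p4 | p2)):
        T (~p4 | p2): β-rule — branch into T ~p4  //  T p2.
          branch 1.2.1 (add T ~p4):
            ○ open, literals {p2=false, p4=false}.
          branch 1.2.2 (add T p2):
            × closes — contains both p2 and ~p2.
  branch 2 (add T ((p4 -> p1) | (p5 & (~p4 | (p4 -> (p2 | p2)))))):
    T ((p4 -> p1) | (p5 & (~p4 | (p4 -> (p2 | p2))))): β-rule — branch into T (p4 -> p1)  //  T (p5 & (~p4 | (p4 -> (p2 | p2)))).
      branch 2.1 (add T (p4 -> p1)):
        T (p4 -> p1): β-rule — branch into F p4  //  T p1.
          branch 2.1.1 (add F p4):
            ○ open, literals {p4=false}.
          branch 2.1.2 (add T p1):
            ○ open, literals {p1=true}.
      branch 2.2 (add T (p5 & (~p4 | (p4 -> (p2 | p2))))):
        T (p5 & (~p4 | (p4 -> (p2 | p2)))): α-rule — add T p5, T (~p4 | (p4 -> (p2 | p2))).
        T (~p4 | (p4 -> (p2 | p2))): β-rule — branch into T ~p4  //  T (p4 -> (p2 | p2)).
          branch 2.2.1 (add T ~p4):
            ○ open, literals {p4=false, p5=true}.
          branch 2.2.2 (add T (p4 -> (p2 | p2))):
            T (p4 -> (p2 | p2)): β-rule — branch into F p4  //  T (p2 | p2).
              branch 2.2.2.1 (add F p4):
                ○ open, literals {p4=false, p5=true}.
              branch 2.2.2.2 (add T (p2 | p2)):
                T (p2 | p2): β-rule — branch into T p2  //  T p2.
                  branch 2.2.2.2.1 (add T p2):
                    ○ open, literals {p2=true, p5=true}.
                  branch 2.2.2.2.2 (add T p2):
                    ○ open, literals {p2=true, p5=true}.
2 branches closed, 7 open.
Each open branch fixes some atoms; the unmentioned ones are free. Counting distinct full assignments: branch {p2=false, p4=false} (p1, p3, p5) contributes 8 new; branch {p4=false} (p1, p2, p3, p5) contributes 8 new; branch {p1=true} (p2, p3, p4, p5) contributes 8 new; branch {p4=false, p5=true} (p1, p2, p3) contributes 0 new; branch {p4=false, p5=true} (p1, p2, p3) contributes 0 new; branch {p2=true, p5=true} (p1, p3, p4) contributes 2 new; branch {p2=true, p5=true} (p1, p3, p4) contributes 0 new. Total: 26.

26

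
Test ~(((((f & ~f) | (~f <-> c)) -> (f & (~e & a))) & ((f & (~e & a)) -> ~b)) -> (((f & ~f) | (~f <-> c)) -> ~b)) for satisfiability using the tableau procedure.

Unsatisfiable

Initial set: {~(((((f & ~f) | (~f <-> c)) -> (f & (~e & a))) & ((f & (~e & a)) -> ~b)) -> (((f & ~f) | (~f <-> c)) -> ~b))}.
~(((((f & ~f) | (~f <-> c)) -> (f & (~e & a))) & ((f & (~e & a)) -> ~b)) -> (((f & ~f) | (~f <-> c)) -> ~b)): α-rule — add ((((f & ~f) | (~f <-> c)) -> (f & (~e & a))) & ((f & (~e & a)) -> ~b)), ~(((f & ~f) | (~f <-> c)) -> ~b).
((((f & ~f) | (~f <-> c)) -> (f & (~e & a))) & ((f & (~e & a)) -> ~b)): α-rule — add (((f & ~f) | (~f <-> c)) -> (f & (~e & a))), ((f & (~e & a)) -> ~b).
~(((f & ~f) | (~f <-> c)) -> ~b): α-rule — add ((f & ~f) | (~f <-> c)), ~~b.
(((f & ~f) | (~f <-> c)) -> (f & (~e & a))): β-rule — branch into ~((f & ~f) | (~f <-> c))  //  (f & (~e & a)).
  branch 1 (add ~((f & ~f) | (~f <-> c))):
    ~((f & ~f) | (~f <-> c)): α-rule — add ~(f & ~f), ~(~f <-> c).
    ((f & (~e & a)) -> ~b): β-rule — branch into ~(f & (~e & a))  //  ~b.
      branch 1.1 (add ~(f & (~e & a))):
        ((f & ~f) | (~f <-> c)): β-rule — branch into (f & ~f)  //  (~f <-> c).
          branch 1.1.1 (add (f & ~f)):
            (f & ~f): α-rule — add f, ~f.
            × closes — contains both f and ~f.
          branch 1.1.2 (add (~f <-> c)):
            ~(f & ~f): β-rule — branch into ~f  //  ~~f.
              branch 1.1.2.1 (add ~f):
                ~(~f <-> c): β-rule — branch into ~f, ~c  //  ~~f, c.
                  branch 1.1.2.1.1 (add ~f, ~c):
                    ~(f & (~e & a)): β-rule — branch into ~f  //  ~(~e & a).
                      branch 1.1.2.1.1.1 (add ~f):
                        (~f <-> c): β-rule — branch into ~f, c  //  ~~f, ~c.
                          branch 1.1.2.1.1.1.1 (add ~f, c):
                            × closes — contains both c and ~c.
                          branch 1.1.2.1.1.1.2 (add ~~f, ~c):
                            × closes — contains both f and ~f.
                      branch 1.1.2.1.1.2 (add ~(~e & a)):
                        (~f <-> c): β-rule — branch into ~f, c  //  ~~f, ~c.
                          branch 1.1.2.1.1.2.1 (add ~f, c):
                            × closes — contains both c and ~c.
                          branch 1.1.2.1.1.2.2 (add ~~f, ~c):
                            × closes — contains both f and ~f.
                  branch 1.1.2.1.2 (add ~~f, c):
                    × closes — contains both f and ~f.
              branch 1.1.2.2 (add ~~f):
                ~(~f <-> c): β-rule — branch into ~f, ~c  //  ~~f, c.
                  branch 1.1.2.2.1 (add ~f, ~c):
                    × closes — contains both f and ~f.
                  branch 1.1.2.2.2 (add ~~f, c):
                    ~(f & (~e & a)): β-rule — branch into ~f  //  ~(~e & a).
                      branch 1.1.2.2.2.1 (add ~f):
                        × closes — contains both f and ~f.
                      branch 1.1.2.2.2.2 (add ~(~e & a)):
                        (~f <-> c): β-rule — branch into ~f, c  //  ~~f, ~c.
                          branch 1.1.2.2.2.2.1 (add ~f, c):
                            × closes — contains both f and ~f.
                          branch 1.1.2.2.2.2.2 (add ~~f, ~c):
                            × closes — contains both c and ~c.
      branch 1.2 (add ~b):
        × closes — contains both b and ~b.
  branch 2 (add (f & (~e & a))):
    (f & (~e & a)): α-rule — add f, (~e & a).
    (~e & a): α-rule — add ~e, a.
    ((f & (~e & a)) -> ~b): β-rule — branch into ~(f & (~e & a))  //  ~b.
      branch 2.1 (add ~(f & (~e & a))):
        ((f & ~f) | (~f <-> c)): β-rule — branch into (f & ~f)  //  (~f <-> c).
          branch 2.1.1 (add (f & ~f)):
            (f & ~f): α-rule — add f, ~f.
            × closes — contains both f and ~f.
          branch 2.1.2 (add (~f <-> c)):
            ~(f & (~e & a)): β-rule — branch into ~f  //  ~(~e & a).
              branch 2.1.2.1 (add ~f):
                × closes — contains both f and ~f.
              branch 2.1.2.2 (add ~(~e & a)):
                (~f <-> c): β-rule — branch into ~f, c  //  ~~f, ~c.
                  branch 2.1.2.2.1 (add ~f, c):
                    × closes — contains both f and ~f.
                  branch 2.1.2.2.2 (add ~~f, ~c):
                    ~(~e & a): β-rule — branch into ~~e  //  ~a.
                      branch 2.1.2.2.2.1 (add ~~e):
                        × closes — contains both e and ~e.
                      branch 2.1.2.2.2.2 (add ~a):
                        × closes — contains both a and ~a.
      branch 2.2 (add ~b):
        × closes — contains both b and ~b.
All 17 branches close.
Every branch closed; the formula is unsatisfiable.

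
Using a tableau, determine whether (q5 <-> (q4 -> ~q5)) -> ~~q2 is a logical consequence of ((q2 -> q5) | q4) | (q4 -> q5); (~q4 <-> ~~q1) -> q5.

No

Initial set: {T (((q2 -> q5) | q4) | (q4 -> q5)); T ((~q4 <-> ~~q1) -> q5); F ((q5 <-> (q4 -> ~q5)) -> ~~q2)}.
F ((q5 <-> (q4 -> ~q5)) -> ~~q2): α-rule — add T (q5 <-> (q4 -> ~q5)), F ~~q2.
F ~~q2: drop double negation, giving F q2.
T (((q2 -> q5) | q4) | (q4 -> q5)): β-rule — branch into T ((q2 -> q5) | q4)  //  T (q4 -> q5).
  branch 1 (add T ((q2 -> q5) | q4)):
    T ((~q4 <-> ~~q1) -> q5): β-rule — branch into F (~q4 <-> ~~q1)  //  T q5.
      branch 1.1 (add F (~q4 <-> ~~q1)):
        T (q5 <-> (q4 -> ~q5)): β-rule — branch into T q5, T (q4 -> ~q5)  //  F q5, F (q4 -> ~q5).
          branch 1.1.1 (add T q5, T (q4 -> ~q5)):
            T ((q2 -> q5) | q4): β-rule — branch into T (q2 -> q5)  //  T q4.
              branch 1.1.1.1 (add T (q2 -> q5)):
                F (~q4 <-> ~~q1): β-rule — branch into T ~q4, F ~~q1  //  F ~q4, T ~~q1.
                  branch 1.1.1.1.1 (add T ~q4, F ~~q1):
                    F ~~q1: drop double negation, giving F q1.
                    T (q4 -> ~q5): β-rule — branch into F q4  //  T ~q5.
                      branch 1.1.1.1.1.1 (add F q4):
                        T (q2 -> q5): β-rule — branch into F q2  //  T q5.
                          branch 1.1.1.1.1.1.1 (add F q2):
                            ○ open, literals {q1=0, q2=0, q4=0, q5=1}.
                          branch 1.1.1.1.1.1.2 (add T q5):
                            ○ open, literals {q1=0, q2=0, q4=0, q5=1}.
                      branch 1.1.1.1.1.2 (add T ~q5):
                        × closes — contains both q5 and ~q5.
                  branch 1.1.1.1.2 (add F ~q4, T ~~q1):
                    T ~~q1: drop double negation, giving T q1.
                    T (q4 -> ~q5): β-rule — branch into F q4  //  T ~q5.
                      branch 1.1.1.1.2.1 (add F q4):
                        × closes — contains both q4 and ~q4.
                      branch 1.1.1.1.2.2 (add T ~q5):
                        × closes — contains both q5 and ~q5.
              branch 1.1.1.2 (add T q4):
                F (~q4 <-> ~~q1): β-rule — branch into T ~q4, F ~~q1  //  F ~q4, T ~~q1.
                  branch 1.1.1.2.1 (add T ~q4, F ~~q1):
                    × closes — contains both q4 and ~q4.
                  branch 1.1.1.2.2 (add F ~q4, T ~~q1):
                    T ~~q1: drop double negation, giving T q1.
                    T (q4 -> ~q5): β-rule — branch into F q4  //  T ~q5.
                      branch 1.1.1.2.2.1 (add F q4):
                        × closes — contains both q4 and ~q4.
                      branch 1.1.1.2.2.2 (add T ~q5):
                        × closes — contains both q5 and ~q5.
          branch 1.1.2 (add F q5, F (q4 -> ~q5)):
            F (q4 -> ~q5): α-rule — add T q4, F ~q5.
            × closes — contains both q5 and ~q5.
      branch 1.2 (add T q5):
        T (q5 <-> (q4 -> ~q5)): β-rule — branch into T q5, T (q4 -> ~q5)  //  F q5, F (q4 -> ~q5).
          branch 1.2.1 (add T q5, T (q4 -> ~q5)):
            T ((q2 -> q5) | q4): β-rule — branch into T (q2 -> q5)  //  T q4.
              branch 1.2.1.1 (add T (q2 -> q5)):
                T (q4 -> ~q5): β-rule — branch into F q4  //  T ~q5.
                  branch 1.2.1.1.1 (add F q4):
                    T (q2 -> q5): β-rule — branch into F q2  //  T q5.
                      branch 1.2.1.1.1.1 (add F q2):
                        ○ open, literals {q2=0, q4=0, q5=1}.
                      branch 1.2.1.1.1.2 (add T q5):
                        ○ open, literals {q2=0, q4=0, q5=1}.
                  branch 1.2.1.1.2 (add T ~q5):
                    × closes — contains both q5 and ~q5.
              branch 1.2.1.2 (add T q4):
                T (q4 -> ~q5): β-rule — branch into F q4  //  T ~q5.
                  branch 1.2.1.2.1 (add F q4):
                    × closes — contains both q4 and ~q4.
                  branch 1.2.1.2.2 (add T ~q5):
                    × closes — contains both q5 and ~q5.
          branch 1.2.2 (add F q5, F (q4 -> ~q5)):
            × closes — contains both q5 and ~q5.
  branch 2 (add T (q4 -> q5)):
    T ((~q4 <-> ~~q1) -> q5): β-rule — branch into F (~q4 <-> ~~q1)  //  T q5.
      branch 2.1 (add F (~q4 <-> ~~q1)):
        T (q5 <-> (q4 -> ~q5)): β-rule — branch into T q5, T (q4 -> ~q5)  //  F q5, F (q4 -> ~q5).
          branch 2.1.1 (add T q5, T (q4 -> ~q5)):
            T (q4 -> q5): β-rule — branch into F q4  //  T q5.
              branch 2.1.1.1 (add F q4):
                F (~q4 <-> ~~q1): β-rule — branch into T ~q4, F ~~q1  //  F ~q4, T ~~q1.
                  branch 2.1.1.1.1 (add T ~q4, F ~~q1):
                    F ~~q1: drop double negation, giving F q1.
                    T (q4 -> ~q5): β-rule — branch into F q4  //  T ~q5.
                      branch 2.1.1.1.1.1 (add F q4):
                        ○ open, literals {q1=0, q2=0, q4=0, q5=1}.
                      branch 2.1.1.1.1.2 (add T ~q5):
                        × closes — contains both q5 and ~q5.
                  branch 2.1.1.1.2 (add F ~q4, T ~~q1):
                    × closes — contains both q4 and ~q4.
              branch 2.1.1.2 (add T q5):
                F (~q4 <-> ~~q1): β-rule — branch into T ~q4, F ~~q1  //  F ~q4, T ~~q1.
                  branch 2.1.1.2.1 (add T ~q4, F ~~q1):
                    F ~~q1: drop double negation, giving F q1.
                    T (q4 -> ~q5): β-rule — branch into F q4  //  T ~q5.
                      branch 2.1.1.2.1.1 (add F q4):
                        ○ open, literals {q1=0, q2=0, q4=0, q5=1}.
                      branch 2.1.1.2.1.2 (add T ~q5):
                        × closes — contains both q5 and ~q5.
                  branch 2.1.1.2.2 (add F ~q4, T ~~q1):
                    T ~~q1: drop double negation, giving T q1.
                    T (q4 -> ~q5): β-rule — branch into F q4  //  T ~q5.
                      branch 2.1.1.2.2.1 (add F q4):
                        × closes — contains both q4 and ~q4.
                      branch 2.1.1.2.2.2 (add T ~q5):
                        × closes — contains both q5 and ~q5.
          branch 2.1.2 (add F q5, F (q4 -> ~q5)):
            F (q4 -> ~q5): α-rule — add T q4, F ~q5.
            × closes — contains both q5 and ~q5.
      branch 2.2 (add T q5):
        T (q5 <-> (q4 -> ~q5)): β-rule — branch into T q5, T (q4 -> ~q5)  //  F q5, F (q4 -> ~q5).
          branch 2.2.1 (add T q5, T (q4 -> ~q5)):
            T (q4 -> q5): β-rule — branch into F q4  //  T q5.
              branch 2.2.1.1 (add F q4):
                T (q4 -> ~q5): β-rule — branch into F q4  //  T ~q5.
                  branch 2.2.1.1.1 (add F q4):
                    ○ open, literals {q2=0, q4=0, q5=1}.
                  branch 2.2.1.1.2 (add T ~q5):
                    × closes — contains both q5 and ~q5.
              branch 2.2.1.2 (add T q5):
                T (q4 -> ~q5): β-rule — branch into F q4  //  T ~q5.
                  branch 2.2.1.2.1 (add F q4):
                    ○ open, literals {q2=0, q4=0, q5=1}.
                  branch 2.2.1.2.2 (add T ~q5):
                    × closes — contains both q5 and ~q5.
          branch 2.2.2 (add F q5, F (q4 -> ~q5)):
            × closes — contains both q5 and ~q5.
20 branches closed, 8 open.
An open branch gives a countermodel: q1=0, q2=0, q4=0, q5=1 (unmentioned atoms arbitrary); the premises hold there but the conclusion fails.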